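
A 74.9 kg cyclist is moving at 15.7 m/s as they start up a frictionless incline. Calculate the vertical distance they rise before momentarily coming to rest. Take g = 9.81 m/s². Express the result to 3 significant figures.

h = 12.6 m

Setting KE at the bottom equal to PE gained: ½mv² = mgh
h = v²/(2g) = 15.7²/(2 × 9.81) = 12.56 m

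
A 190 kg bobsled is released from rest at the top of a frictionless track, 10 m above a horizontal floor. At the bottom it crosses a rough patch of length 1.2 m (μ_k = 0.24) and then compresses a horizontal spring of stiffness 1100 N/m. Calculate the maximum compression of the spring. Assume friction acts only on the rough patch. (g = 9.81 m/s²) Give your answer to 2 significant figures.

Initial energy: E₁ = mgh = (190)(9.81)(10) = 18639 J
Friction removes W_f = μ_k mg d = (0.24)(190)(9.81)(1.2) = 536.8 J
Energy reaching the spring: E = 18639 − 536.8 = 18102 J
At max compression ½kx² = E ⇒ x = √(2E/k) = √(2 × 18102/1100) = 5.737 m

x = 5.7 m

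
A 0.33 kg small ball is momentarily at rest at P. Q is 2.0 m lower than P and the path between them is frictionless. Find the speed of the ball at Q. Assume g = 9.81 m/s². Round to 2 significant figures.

Mechanical energy is conserved (no friction): mgh = ½mv²
v = √(2gh) = √(2 × 9.81 × 2.0) = √39.240 = 6.264 m/s

v = 6.3 m/s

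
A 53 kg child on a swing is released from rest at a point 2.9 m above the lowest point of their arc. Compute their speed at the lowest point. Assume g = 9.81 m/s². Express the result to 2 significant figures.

v = 7.5 m/s

Mechanical energy is conserved (no friction): mgh = ½mv²
v = √(2gh) = √(2 × 9.81 × 2.9) = √56.898 = 7.543 m/s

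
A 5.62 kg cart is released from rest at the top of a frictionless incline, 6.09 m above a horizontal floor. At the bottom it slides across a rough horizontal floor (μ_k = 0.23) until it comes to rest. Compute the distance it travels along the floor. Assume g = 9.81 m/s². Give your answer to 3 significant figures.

Energy at the top = energy at the end + work done against friction:
At rest all PE has been dissipated by friction: mgh = μ_k m g d
d = h/μ_k = 6.09/0.23 = 26.48 m

d = 26.5 m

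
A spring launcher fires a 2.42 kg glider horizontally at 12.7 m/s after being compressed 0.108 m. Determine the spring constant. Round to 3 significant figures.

k = 33500 N/m

½kx² = ½mv²
k = mv²/x² = (2.42)(12.7)²/(0.108)² = 33464 N/m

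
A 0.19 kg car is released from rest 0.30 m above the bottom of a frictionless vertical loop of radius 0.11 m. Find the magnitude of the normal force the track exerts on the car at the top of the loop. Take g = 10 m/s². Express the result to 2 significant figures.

Energy from release to top (height 2r): mgh = ½mv_top² + mg(2r)
v_top² = 2g(h − 2r) = 2(10)(0.30 − 0.2200) = 1.6000 m²/s²
At the top, both N and weight point toward the centre: N + mg = mv_top²/r
N = m(v_top²/r − g) = 0.19(1.6000/0.11 − 10) = 0.8636 N

N = 0.86 N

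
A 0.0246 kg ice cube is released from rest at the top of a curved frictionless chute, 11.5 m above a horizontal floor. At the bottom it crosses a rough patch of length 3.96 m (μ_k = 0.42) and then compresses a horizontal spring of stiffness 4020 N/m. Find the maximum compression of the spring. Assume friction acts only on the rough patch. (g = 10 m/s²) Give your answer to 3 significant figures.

Initial energy: E₁ = mgh = (0.0246)(10)(11.5) = 2.8290 J
Friction removes W_f = μ_k mg d = (0.42)(0.0246)(10)(3.96) = 0.4091 J
Energy reaching the spring: E = 2.8290 − 0.4091 = 2.4199 J
At max compression ½kx² = E ⇒ x = √(2E/k) = √(2 × 2.4199/4020) = 0.03470 m

x = 0.0347 m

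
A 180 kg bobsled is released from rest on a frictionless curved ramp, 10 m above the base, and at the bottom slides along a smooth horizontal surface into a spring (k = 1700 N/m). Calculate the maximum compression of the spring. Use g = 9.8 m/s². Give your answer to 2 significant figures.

x = 4.6 m

Gravitational PE at the top equals spring PE at max compression: mgh = ½kx²
x = √(2mgh/k) = √(2 × 180 × 9.8 × 10 / 1700) = 4.556 m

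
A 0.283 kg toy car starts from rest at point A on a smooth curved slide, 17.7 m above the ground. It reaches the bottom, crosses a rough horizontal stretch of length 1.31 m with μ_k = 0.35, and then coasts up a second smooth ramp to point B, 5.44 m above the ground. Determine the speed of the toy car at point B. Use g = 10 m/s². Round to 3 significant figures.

v = 15.4 m/s

Energy at A: mgh₁ = (0.283)(10)(17.7) = 50.091 J
Friction loss: W_f = μ_k mg d = 1.298 J
At B: ½mv² + mgh₂ = mgh₁ − W_f
½mv² = 50.091 − 1.298 − 15.395 = 33.398 J
v = √(2 × 33.398/0.283) = 15.36 m/s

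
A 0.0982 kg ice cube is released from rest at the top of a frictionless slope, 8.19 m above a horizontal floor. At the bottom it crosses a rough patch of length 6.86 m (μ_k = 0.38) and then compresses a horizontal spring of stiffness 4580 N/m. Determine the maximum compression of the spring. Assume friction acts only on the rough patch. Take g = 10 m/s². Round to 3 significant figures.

x = 0.0489 m

Initial energy: E₁ = mgh = (0.0982)(10)(8.19) = 8.0426 J
Friction removes W_f = μ_k mg d = (0.38)(0.0982)(10)(6.86) = 2.560 J
Energy reaching the spring: E = 8.0426 − 2.560 = 5.4827 J
At max compression ½kx² = E ⇒ x = √(2E/k) = √(2 × 5.4827/4580) = 0.04893 m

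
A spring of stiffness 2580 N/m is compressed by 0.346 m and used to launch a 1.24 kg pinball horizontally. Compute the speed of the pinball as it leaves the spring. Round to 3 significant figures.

Spring PE converts entirely to kinetic energy: ½kx² = ½mv²
v = x√(k/m) = 0.346 × √(2580/1.24) = 15.78 m/s

v = 15.8 m/s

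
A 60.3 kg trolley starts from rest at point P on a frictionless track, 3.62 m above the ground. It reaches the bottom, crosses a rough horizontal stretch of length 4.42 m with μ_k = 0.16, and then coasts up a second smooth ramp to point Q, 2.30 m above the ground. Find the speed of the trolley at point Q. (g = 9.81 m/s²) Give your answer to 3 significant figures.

Energy at P: mgh₁ = (60.3)(9.81)(3.62) = 2141.4 J
Friction loss: W_f = μ_k mg d = 418.3 J
At Q: ½mv² + mgh₂ = mgh₁ − W_f
½mv² = 2141.4 − 418.3 − 1360.5 = 362.50 J
v = √(2 × 362.50/60.3) = 3.467 m/s

v = 3.47 m/s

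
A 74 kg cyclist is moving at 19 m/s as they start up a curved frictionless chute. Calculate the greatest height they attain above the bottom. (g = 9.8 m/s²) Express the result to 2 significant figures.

h = 18 m

By energy conservation, ½mv² = mgh
h = v²/(2g) = 19²/(2 × 9.8) = 18.42 m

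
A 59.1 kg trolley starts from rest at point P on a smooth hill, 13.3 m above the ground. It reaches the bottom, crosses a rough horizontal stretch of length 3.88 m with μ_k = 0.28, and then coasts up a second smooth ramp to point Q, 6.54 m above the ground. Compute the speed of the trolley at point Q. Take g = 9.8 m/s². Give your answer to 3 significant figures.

v = 10.5 m/s

Energy at P: mgh₁ = (59.1)(9.8)(13.3) = 7703.1 J
Friction loss: W_f = μ_k mg d = 629.2 J
At Q: ½mv² + mgh₂ = mgh₁ − W_f
½mv² = 7703.1 − 629.2 − 3787.8 = 3286.0 J
v = √(2 × 3286.0/59.1) = 10.55 m/s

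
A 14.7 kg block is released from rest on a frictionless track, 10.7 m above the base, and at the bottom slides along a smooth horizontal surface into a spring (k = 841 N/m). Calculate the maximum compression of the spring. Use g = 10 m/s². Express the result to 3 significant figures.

Gravitational PE at the top equals spring PE at max compression: mgh = ½kx²
x = √(2mgh/k) = √(2 × 14.7 × 10 × 10.7 / 841) = 1.934 m

x = 1.93 m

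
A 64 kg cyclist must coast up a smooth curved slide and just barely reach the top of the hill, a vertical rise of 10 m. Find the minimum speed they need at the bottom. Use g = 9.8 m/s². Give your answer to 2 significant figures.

At the top they are momentarily at rest, so all KE converts to PE: ½mv² = mgh
v = √(2gh) = √(2 × 9.8 × 10) = 14.00 m/s

v = 14 m/s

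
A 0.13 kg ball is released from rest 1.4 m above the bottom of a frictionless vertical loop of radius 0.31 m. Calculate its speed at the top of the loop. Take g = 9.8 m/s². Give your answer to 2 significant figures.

v = 3.9 m/s

Energy conservation: mgh = ½mv_top² + mg(2r)
v_top² = 2g(h − 2r) = 2(9.8)(1.4 − 0.6200) = 15.29
v_top = 3.910 m/s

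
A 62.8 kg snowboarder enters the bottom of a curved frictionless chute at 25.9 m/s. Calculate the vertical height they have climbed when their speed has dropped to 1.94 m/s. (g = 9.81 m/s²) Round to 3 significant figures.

h = 34.0 m

Conservation of energy: ½mv₁² = ½mv₂² + mgh
h = (v₁² − v₂²)/(2g) = (25.9² − 1.94²)/(2 × 9.81) = 34.00 m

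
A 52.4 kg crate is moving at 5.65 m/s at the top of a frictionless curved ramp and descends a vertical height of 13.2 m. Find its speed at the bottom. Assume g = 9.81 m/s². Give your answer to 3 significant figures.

Equating total energy at the two states: ½mv₀² + mgh = ½mv²
v² = v₀² + 2gh = (5.65)² + 2(9.81)(13.2) = 290.91
v = √290.91 = 17.06 m/s

v = 17.1 m/s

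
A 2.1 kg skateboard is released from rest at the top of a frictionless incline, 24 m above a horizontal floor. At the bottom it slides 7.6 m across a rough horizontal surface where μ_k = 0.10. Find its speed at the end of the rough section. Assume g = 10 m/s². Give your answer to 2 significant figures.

v = 22 m/s

Energy bookkeeping (friction removes W_f = μ_k N d):
mgh = ½mv² + μ_k m g d
W_f = μ_k mg d = (0.10)(2.1)(10)(7.6) = 15.96 J
½mv² = mgh − W_f = 504.00 − 15.96 = 488.04 J
v = √(2 × 488.04/2.1) = 21.56 m/s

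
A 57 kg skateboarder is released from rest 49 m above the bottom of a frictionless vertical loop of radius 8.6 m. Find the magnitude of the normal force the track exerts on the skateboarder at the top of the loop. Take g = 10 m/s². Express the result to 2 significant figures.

N = 3600 N

Energy from release to top (height 2r): mgh = ½mv_top² + mg(2r)
v_top² = 2g(h − 2r) = 2(10)(49 − 17.20) = 636.00 m²/s²
At the top, both N and weight point toward the centre: N + mg = mv_top²/r
N = m(v_top²/r − g) = 57(636.00/8.6 − 10) = 3645 N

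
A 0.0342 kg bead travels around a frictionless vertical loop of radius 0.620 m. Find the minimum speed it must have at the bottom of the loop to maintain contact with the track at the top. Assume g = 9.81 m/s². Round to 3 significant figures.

v = 5.51 m/s

At the top: mg = mv_top²/r ⇒ v_top² = gr = 6.082 m²/s²
Energy from bottom to top (height 2r): ½mv_bot² = ½mv_top² + mg(2r)
v_bot² = gr + 4gr = 5gr = 30.41
v_bot = √(5gr) = 5.515 m/s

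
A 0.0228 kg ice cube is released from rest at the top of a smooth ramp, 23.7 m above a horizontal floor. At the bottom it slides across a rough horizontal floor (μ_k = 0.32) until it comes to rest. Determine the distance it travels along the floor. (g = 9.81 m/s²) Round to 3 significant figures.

d = 74.1 m

Energy at the top = energy at the end + work done against friction:
At rest all PE has been dissipated by friction: mgh = μ_k m g d
d = h/μ_k = 23.7/0.32 = 74.06 m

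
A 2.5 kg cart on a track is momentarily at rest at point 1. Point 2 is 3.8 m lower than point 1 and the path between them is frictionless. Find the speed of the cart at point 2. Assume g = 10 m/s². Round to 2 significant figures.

By conservation of mechanical energy, mgh = ½mv²
v = √(2gh) = √(2 × 10 × 3.8) = √76.000 = 8.718 m/s

v = 8.7 m/s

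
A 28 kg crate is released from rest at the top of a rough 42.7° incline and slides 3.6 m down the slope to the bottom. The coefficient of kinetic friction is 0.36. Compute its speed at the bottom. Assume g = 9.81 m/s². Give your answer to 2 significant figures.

Taking the bottom as reference, mgh = ½mv² + μ_k N L with h = L sinθ, N = mg cosθ:
mgh = mgL sinθ = (28)(9.81)(3.6)sin42.7° = 670.60 J
W_f = μ_k mg cosθ · L = (0.36)(28)(9.81)cos42.7°·3.6 = 261.6 J
½mv² = 670.60 − 261.6 = 408.98 J
v = √(2 × 408.98/28) = 5.405 m/s

v = 5.4 m/s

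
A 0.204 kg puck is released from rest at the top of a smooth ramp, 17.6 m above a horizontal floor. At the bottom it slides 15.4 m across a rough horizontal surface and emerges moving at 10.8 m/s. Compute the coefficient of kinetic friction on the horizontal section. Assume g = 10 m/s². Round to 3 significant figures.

μ_k = 0.764

Energy at the top = energy at the end + work done against friction:
mgh = ½mv² + μ_k m g d
mgh = 35.904 J; ½mv² = 11.897 J
W_f = 35.904 − 11.897 = 24.01 J
μ_k = W_f/(mg·d) = 24.01/(2.040 × 15.4) = 0.7642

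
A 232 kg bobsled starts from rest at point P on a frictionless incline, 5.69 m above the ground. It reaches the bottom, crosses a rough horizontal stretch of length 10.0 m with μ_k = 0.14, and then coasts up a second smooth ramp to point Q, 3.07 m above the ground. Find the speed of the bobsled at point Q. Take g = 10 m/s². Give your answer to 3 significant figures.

Energy at P: mgh₁ = (232)(10)(5.69) = 13201 J
Friction loss: W_f = μ_k mg d = 3248 J
At Q: ½mv² + mgh₂ = mgh₁ − W_f
½mv² = 13201 − 3248 − 7122.4 = 2830.4 J
v = √(2 × 2830.4/232) = 4.940 m/s

v = 4.94 m/s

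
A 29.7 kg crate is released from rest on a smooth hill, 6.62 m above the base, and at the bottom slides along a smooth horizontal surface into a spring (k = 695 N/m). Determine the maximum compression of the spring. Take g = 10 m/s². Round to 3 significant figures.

Energy conservation (no friction) from release to max compression: mgh = ½kx²
x = √(2mgh/k) = √(2 × 29.7 × 10 × 6.62 / 695) = 2.379 m

x = 2.38 m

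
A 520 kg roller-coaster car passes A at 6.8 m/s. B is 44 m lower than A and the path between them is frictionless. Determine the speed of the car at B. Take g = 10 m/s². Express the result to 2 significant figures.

v = 30 m/s

By conservation of mechanical energy, ½mv₀² + mgh = ½mv²
v² = v₀² + 2gh = (6.8)² + 2(10)(44) = 926.24
v = √926.24 = 30.43 m/s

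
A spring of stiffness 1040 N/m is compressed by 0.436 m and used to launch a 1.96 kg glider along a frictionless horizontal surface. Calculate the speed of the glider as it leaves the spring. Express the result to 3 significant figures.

The glider leaves the spring when the spring is at natural length, so ½kx² = ½mv²
v = x√(k/m) = 0.436 × √(1040/1.96) = 10.04 m/s

v = 10.0 m/s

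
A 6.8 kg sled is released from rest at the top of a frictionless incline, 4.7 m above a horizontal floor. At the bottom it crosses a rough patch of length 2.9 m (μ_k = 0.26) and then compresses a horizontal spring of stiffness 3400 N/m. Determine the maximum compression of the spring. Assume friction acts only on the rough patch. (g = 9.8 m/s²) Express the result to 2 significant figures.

x = 0.39 m

Initial energy: E₁ = mgh = (6.8)(9.8)(4.7) = 313.21 J
Friction removes W_f = μ_k mg d = (0.26)(6.8)(9.8)(2.9) = 50.25 J
Energy reaching the spring: E = 313.21 − 50.25 = 262.96 J
At max compression ½kx² = E ⇒ x = √(2E/k) = √(2 × 262.96/3400) = 0.3933 m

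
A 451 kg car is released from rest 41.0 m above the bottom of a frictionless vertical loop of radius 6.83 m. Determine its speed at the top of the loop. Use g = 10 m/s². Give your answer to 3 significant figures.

v = 23.4 m/s

Energy conservation: mgh = ½mv_top² + mg(2r)
v_top² = 2g(h − 2r) = 2(10)(41.0 − 13.66) = 546.8
v_top = 23.38 m/s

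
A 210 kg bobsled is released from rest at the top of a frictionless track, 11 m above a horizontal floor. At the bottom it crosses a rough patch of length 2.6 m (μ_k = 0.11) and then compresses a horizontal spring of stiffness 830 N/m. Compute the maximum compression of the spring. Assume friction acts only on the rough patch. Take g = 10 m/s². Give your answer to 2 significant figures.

x = 7.4 m

Initial energy: E₁ = mgh = (210)(10)(11) = 23100 J
Friction removes W_f = μ_k mg d = (0.11)(210)(10)(2.6) = 600.6 J
Energy reaching the spring: E = 23100 − 600.6 = 22499 J
At max compression ½kx² = E ⇒ x = √(2E/k) = √(2 × 22499/830) = 7.363 m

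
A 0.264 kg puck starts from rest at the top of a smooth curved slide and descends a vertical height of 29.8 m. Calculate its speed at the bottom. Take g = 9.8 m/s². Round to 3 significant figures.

Mechanical energy is conserved (no friction): mgh = ½mv²
v = √(2gh) = √(2 × 9.8 × 29.8) = √584.08 = 24.17 m/s

v = 24.2 m/s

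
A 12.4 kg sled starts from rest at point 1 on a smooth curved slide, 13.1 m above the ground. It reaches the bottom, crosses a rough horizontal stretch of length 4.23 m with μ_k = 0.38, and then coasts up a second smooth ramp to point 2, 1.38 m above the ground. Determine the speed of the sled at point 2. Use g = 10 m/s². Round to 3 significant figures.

v = 14.2 m/s

Energy at 1: mgh₁ = (12.4)(10)(13.1) = 1624.4 J
Friction loss: W_f = μ_k mg d = 199.3 J
At 2: ½mv² + mgh₂ = mgh₁ − W_f
½mv² = 1624.4 − 199.3 − 171.12 = 1254.0 J
v = √(2 × 1254.0/12.4) = 14.22 m/s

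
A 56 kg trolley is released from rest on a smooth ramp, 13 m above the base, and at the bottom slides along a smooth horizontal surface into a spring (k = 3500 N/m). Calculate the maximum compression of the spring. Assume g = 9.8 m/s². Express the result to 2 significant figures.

x = 2.0 m

At max compression the trolley is momentarily at rest: mgh = ½kx²
x = √(2mgh/k) = √(2 × 56 × 9.8 × 13 / 3500) = 2.019 m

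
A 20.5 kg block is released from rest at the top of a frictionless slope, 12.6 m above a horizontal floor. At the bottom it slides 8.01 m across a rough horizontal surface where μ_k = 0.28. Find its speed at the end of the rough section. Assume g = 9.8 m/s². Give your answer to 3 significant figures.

Energy at the top = energy at the end + work done against friction:
mgh = ½mv² + μ_k m g d
W_f = μ_k mg d = (0.28)(20.5)(9.8)(8.01) = 450.6 J
½mv² = mgh − W_f = 2531.3 − 450.6 = 2080.8 J
v = √(2 × 2080.8/20.5) = 14.25 m/s

v = 14.2 m/s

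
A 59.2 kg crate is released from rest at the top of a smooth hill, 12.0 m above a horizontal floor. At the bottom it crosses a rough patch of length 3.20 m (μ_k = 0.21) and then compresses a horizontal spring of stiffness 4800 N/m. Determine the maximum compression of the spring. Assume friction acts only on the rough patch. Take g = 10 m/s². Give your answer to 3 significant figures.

x = 1.67 m

Initial energy: E₁ = mgh = (59.2)(10)(12.0) = 7104.0 J
Friction removes W_f = μ_k mg d = (0.21)(59.2)(10)(3.20) = 397.8 J
Energy reaching the spring: E = 7104.0 − 397.8 = 6706.2 J
At max compression ½kx² = E ⇒ x = √(2E/k) = √(2 × 6706.2/4800) = 1.672 m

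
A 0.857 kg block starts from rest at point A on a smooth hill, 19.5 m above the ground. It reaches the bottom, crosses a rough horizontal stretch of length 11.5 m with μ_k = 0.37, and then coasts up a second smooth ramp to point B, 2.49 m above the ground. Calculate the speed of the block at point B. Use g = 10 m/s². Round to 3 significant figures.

Energy at A: mgh₁ = (0.857)(10)(19.5) = 167.12 J
Friction loss: W_f = μ_k mg d = 36.47 J
At B: ½mv² + mgh₂ = mgh₁ − W_f
½mv² = 167.12 − 36.47 − 21.339 = 109.31 J
v = √(2 × 109.31/0.857) = 15.97 m/s

v = 16.0 m/s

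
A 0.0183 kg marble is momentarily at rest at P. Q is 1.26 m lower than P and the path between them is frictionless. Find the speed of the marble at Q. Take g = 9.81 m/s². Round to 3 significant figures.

v = 4.97 m/s

By conservation of mechanical energy, mgh = ½mv²
v = √(2gh) = √(2 × 9.81 × 1.26) = √24.721 = 4.972 m/s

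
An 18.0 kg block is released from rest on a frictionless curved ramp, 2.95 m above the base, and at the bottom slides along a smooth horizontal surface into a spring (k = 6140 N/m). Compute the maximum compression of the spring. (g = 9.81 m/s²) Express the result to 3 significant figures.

x = 0.412 m

Gravitational PE at the top equals spring PE at max compression: mgh = ½kx²
x = √(2mgh/k) = √(2 × 18.0 × 9.81 × 2.95 / 6140) = 0.4119 m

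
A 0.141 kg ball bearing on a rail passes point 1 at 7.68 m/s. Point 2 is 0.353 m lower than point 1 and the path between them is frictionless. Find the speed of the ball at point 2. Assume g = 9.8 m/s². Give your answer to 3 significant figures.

v = 8.12 m/s

By conservation of mechanical energy, ½mv₀² + mgh = ½mv²
v² = v₀² + 2gh = (7.68)² + 2(9.8)(0.353) = 65.901
v = √65.901 = 8.118 m/s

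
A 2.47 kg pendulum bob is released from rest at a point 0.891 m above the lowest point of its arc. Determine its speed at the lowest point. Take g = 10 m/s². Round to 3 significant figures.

Equating total energy at the two states: mgh = ½mv²
v = √(2gh) = √(2 × 10 × 0.891) = √17.820 = 4.221 m/s

v = 4.22 m/s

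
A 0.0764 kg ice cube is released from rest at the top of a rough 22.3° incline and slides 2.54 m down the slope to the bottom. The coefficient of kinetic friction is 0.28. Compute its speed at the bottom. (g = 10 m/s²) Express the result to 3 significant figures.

Work–energy: mg(L sinθ) − μ_k(mg cosθ)L = ½mv²
mgh = mgL sinθ = (0.0764)(10)(2.54)sin22.3° = 0.73636 J
W_f = μ_k mg cosθ · L = (0.28)(0.0764)(10)cos22.3°·2.54 = 0.5027 J
½mv² = 0.73636 − 0.5027 = 0.23364 J
v = √(2 × 0.23364/0.0764) = 2.473 m/s

v = 2.47 m/s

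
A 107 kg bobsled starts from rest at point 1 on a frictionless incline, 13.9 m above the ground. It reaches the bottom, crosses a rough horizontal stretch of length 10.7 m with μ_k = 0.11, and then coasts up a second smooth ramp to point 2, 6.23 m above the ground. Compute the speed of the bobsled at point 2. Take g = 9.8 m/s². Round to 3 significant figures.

v = 11.3 m/s

Energy at 1: mgh₁ = (107)(9.8)(13.9) = 14576 J
Friction loss: W_f = μ_k mg d = 1234 J
At 2: ½mv² + mgh₂ = mgh₁ − W_f
½mv² = 14576 − 1234 − 6532.8 = 6808.6 J
v = √(2 × 6808.6/107) = 11.28 m/s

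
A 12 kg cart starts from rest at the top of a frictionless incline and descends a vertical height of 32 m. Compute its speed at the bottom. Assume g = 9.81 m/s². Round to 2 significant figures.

Equating total energy at the two states: mgh = ½mv²
The mass cancels from both sides.
v = √(2gh) = √(2 × 9.81 × 32) = √627.84 = 25.06 m/s

v = 25 m/s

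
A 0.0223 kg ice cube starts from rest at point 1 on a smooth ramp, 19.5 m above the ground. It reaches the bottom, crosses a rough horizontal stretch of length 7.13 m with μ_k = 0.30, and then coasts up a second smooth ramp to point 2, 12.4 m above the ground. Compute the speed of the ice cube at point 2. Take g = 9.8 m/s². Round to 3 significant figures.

v = 9.86 m/s

Energy at 1: mgh₁ = (0.0223)(9.8)(19.5) = 4.2615 J
Friction loss: W_f = μ_k mg d = 0.4675 J
At 2: ½mv² + mgh₂ = mgh₁ − W_f
½mv² = 4.2615 − 0.4675 − 2.7099 = 1.0842 J
v = √(2 × 1.0842/0.0223) = 9.861 m/s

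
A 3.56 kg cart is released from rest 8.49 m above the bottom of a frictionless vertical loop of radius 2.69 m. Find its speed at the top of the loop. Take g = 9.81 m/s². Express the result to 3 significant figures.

v = 7.81 m/s

Energy conservation: mgh = ½mv_top² + mg(2r)
v_top² = 2g(h − 2r) = 2(9.81)(8.49 − 5.380) = 61.02
v_top = 7.811 m/s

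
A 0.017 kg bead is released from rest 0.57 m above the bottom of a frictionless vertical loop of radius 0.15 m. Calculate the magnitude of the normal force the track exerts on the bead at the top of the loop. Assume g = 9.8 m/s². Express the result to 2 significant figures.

N = 0.43 N

Energy from release to top (height 2r): mgh = ½mv_top² + mg(2r)
v_top² = 2g(h − 2r) = 2(9.8)(0.57 − 0.3000) = 5.2920 m²/s²
At the top, both N and weight point toward the centre: N + mg = mv_top²/r
N = m(v_top²/r − g) = 0.017(5.2920/0.15 − 9.8) = 0.4332 N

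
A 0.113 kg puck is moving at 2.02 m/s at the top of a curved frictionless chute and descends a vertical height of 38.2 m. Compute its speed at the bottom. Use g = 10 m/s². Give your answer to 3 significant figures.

v = 27.7 m/s

By conservation of mechanical energy, ½mv₀² + mgh = ½mv²
v² = v₀² + 2gh = (2.02)² + 2(10)(38.2) = 768.08
v = √768.08 = 27.71 m/s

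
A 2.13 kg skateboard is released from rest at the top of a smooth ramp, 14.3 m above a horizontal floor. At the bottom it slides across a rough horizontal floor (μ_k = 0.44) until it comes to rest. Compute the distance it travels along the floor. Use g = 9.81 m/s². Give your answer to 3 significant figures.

d = 32.5 m

Energy bookkeeping (friction removes W_f = μ_k N d):
At rest all PE has been dissipated by friction: mgh = μ_k m g d
d = h/μ_k = 14.3/0.44 = 32.50 m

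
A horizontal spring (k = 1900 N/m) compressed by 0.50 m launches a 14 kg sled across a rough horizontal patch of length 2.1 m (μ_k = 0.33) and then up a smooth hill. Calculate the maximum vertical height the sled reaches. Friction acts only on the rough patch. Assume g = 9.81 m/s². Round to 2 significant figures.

h = 1.0 m

Spring energy: E₀ = ½kx² = ½(1900)(0.50)² = 237.50 J
Friction: W_f = μ_k mg d = (0.33)(14)(9.81)(2.1) = 95.18 J
Energy at base of ramp: E = 237.50 − 95.18 = 142.32 J
At max height all remaining energy is PE: mgh = E ⇒ h = E/(mg) = 142.32/(14 × 9.81) = 1.036 m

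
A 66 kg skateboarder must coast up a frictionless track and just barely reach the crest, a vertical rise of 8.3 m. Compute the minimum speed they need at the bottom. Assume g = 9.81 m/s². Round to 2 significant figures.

v = 13 m/s

At the top they are momentarily at rest, so all KE converts to PE: ½mv² = mgh
v = √(2gh) = √(2 × 9.81 × 8.3) = 12.76 m/s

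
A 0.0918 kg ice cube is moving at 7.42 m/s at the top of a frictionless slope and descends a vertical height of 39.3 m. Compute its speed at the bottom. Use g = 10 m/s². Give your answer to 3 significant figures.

v = 29.0 m/s

Mechanical energy is conserved (no friction): ½mv₀² + mgh = ½mv²
v² = v₀² + 2gh = (7.42)² + 2(10)(39.3) = 841.06
v = √841.06 = 29.00 m/s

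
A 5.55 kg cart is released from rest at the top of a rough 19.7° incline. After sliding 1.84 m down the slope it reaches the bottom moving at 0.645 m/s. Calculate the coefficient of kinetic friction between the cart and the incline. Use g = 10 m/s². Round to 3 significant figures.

μ_k = 0.346

Energy balance down the incline: mg L sinθ − ½mv² = μ_k (mg cosθ) L
mgL sinθ = 34.424 J; ½mv² = 1.1545 J
W_f = 34.424 − 1.1545 = 33.27 J
μ_k = W_f/(mg cosθ · L) = 33.27/(52.25 × 1.84) = 0.3460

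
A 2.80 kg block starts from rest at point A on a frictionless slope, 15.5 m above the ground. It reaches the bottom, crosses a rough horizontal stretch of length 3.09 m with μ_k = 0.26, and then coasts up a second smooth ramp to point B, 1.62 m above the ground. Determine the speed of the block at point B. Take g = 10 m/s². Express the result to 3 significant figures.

Energy at A: mgh₁ = (2.80)(10)(15.5) = 434.00 J
Friction loss: W_f = μ_k mg d = 22.50 J
At B: ½mv² + mgh₂ = mgh₁ − W_f
½mv² = 434.00 − 22.50 − 45.360 = 366.14 J
v = √(2 × 366.14/2.80) = 16.17 m/s

v = 16.2 m/s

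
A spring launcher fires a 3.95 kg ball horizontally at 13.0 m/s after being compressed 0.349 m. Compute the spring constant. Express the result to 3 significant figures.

k = 5480 N/m

½kx² = ½mv²
k = mv²/x² = (3.95)(13.0)²/(0.349)² = 5481 N/m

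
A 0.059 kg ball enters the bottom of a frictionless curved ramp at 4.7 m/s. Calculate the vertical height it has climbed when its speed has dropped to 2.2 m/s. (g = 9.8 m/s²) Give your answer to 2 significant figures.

h = 0.88 m

Energy balance between the two points: ½mv₁² = ½mv₂² + mgh
h = (v₁² − v₂²)/(2g) = (4.7² − 2.2²)/(2 × 9.8) = 0.8801 m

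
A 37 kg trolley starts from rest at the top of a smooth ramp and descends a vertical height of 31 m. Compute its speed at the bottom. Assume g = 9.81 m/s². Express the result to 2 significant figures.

v = 25 m/s

Equating total energy at the two states: mgh = ½mv²
v = √(2gh) = √(2 × 9.81 × 31) = √608.22 = 24.66 m/s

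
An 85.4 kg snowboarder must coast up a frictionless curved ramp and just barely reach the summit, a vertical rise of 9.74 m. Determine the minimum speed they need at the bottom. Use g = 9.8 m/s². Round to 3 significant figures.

At the top they are momentarily at rest, so all KE converts to PE: ½mv² = mgh
v = √(2gh) = √(2 × 9.8 × 9.74) = 13.82 m/s

v = 13.8 m/s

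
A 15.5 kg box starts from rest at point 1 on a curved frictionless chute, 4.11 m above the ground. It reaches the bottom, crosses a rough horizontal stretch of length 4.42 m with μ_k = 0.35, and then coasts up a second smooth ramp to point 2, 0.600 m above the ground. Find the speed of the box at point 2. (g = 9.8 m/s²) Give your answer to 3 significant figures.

v = 6.20 m/s

Energy at 1: mgh₁ = (15.5)(9.8)(4.11) = 624.31 J
Friction loss: W_f = μ_k mg d = 235.0 J
At 2: ½mv² + mgh₂ = mgh₁ − W_f
½mv² = 624.31 − 235.0 − 91.140 = 298.18 J
v = √(2 × 298.18/15.5) = 6.203 m/s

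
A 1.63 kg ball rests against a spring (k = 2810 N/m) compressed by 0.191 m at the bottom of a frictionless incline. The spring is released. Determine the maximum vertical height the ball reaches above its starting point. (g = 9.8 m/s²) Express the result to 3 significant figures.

Energy conservation from release to the highest point: ½kx² = mgh
h = kx²/(2mg) = (2810)(0.191)²/(2 × 1.63 × 9.8) = 3.209 m

h = 3.21 m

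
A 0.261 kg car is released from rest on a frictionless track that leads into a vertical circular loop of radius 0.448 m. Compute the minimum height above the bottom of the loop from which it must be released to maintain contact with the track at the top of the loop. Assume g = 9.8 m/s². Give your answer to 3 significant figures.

At the top, for minimum speed gravity alone supplies the centripetal force: mg = mv_top²/r ⇒ v_top² = gr = 4.390 m²/s²
Energy conservation from release height h to the top (height 2r): mgh = ½mv_top² + mg(2r)
h = v_top²/(2g) + 2r = r/2 + 2r = 5r/2 = 1.120 m

h = 1.12 m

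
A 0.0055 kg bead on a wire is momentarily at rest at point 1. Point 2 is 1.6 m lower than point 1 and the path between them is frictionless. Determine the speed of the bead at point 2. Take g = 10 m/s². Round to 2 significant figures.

Mechanical energy is conserved (no friction): mgh = ½mv²
v = √(2gh) = √(2 × 10 × 1.6) = √32.000 = 5.657 m/s

v = 5.7 m/s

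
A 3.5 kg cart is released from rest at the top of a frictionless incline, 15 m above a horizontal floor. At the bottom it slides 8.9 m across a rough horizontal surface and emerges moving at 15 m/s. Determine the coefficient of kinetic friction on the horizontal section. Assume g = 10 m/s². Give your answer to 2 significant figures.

μ_k = 0.42

Energy bookkeeping (friction removes W_f = μ_k N d):
mgh = ½mv² + μ_k m g d
mgh = 525.00 J; ½mv² = 393.75 J
W_f = 525.00 − 393.75 = 131.2 J
μ_k = W_f/(mg·d) = 131.2/(35.00 × 8.9) = 0.4213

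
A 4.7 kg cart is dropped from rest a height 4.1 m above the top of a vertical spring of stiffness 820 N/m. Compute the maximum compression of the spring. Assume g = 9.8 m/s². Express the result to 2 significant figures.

Let x be the compression. The total drop is H + x, and the cart is instantaneously at rest at max compression, so energy conservation gives:
mg(H + x) = ½kx²
½(820)x² − (4.7)(9.8)x − (4.7)(9.8)(4.1) = 0
410.0x² − 46.06x − 188.8 = 0
x = [46.06 + √(2122 + 309707)]/(2 × 410.0) = 0.7372 m

x = 0.74 m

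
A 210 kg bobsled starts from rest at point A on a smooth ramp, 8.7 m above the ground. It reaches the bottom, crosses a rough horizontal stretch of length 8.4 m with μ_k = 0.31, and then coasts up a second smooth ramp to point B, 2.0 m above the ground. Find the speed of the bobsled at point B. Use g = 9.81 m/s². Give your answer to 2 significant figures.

v = 9.0 m/s

Energy at A: mgh₁ = (210)(9.81)(8.7) = 17923 J
Friction loss: W_f = μ_k mg d = 5365 J
At B: ½mv² + mgh₂ = mgh₁ − W_f
½mv² = 17923 − 5365 − 4120.2 = 8438.2 J
v = √(2 × 8438.2/210) = 8.965 m/s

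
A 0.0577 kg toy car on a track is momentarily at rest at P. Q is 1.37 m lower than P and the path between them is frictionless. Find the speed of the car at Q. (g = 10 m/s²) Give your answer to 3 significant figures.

v = 5.23 m/s

By conservation of mechanical energy, mgh = ½mv²
v = √(2gh) = √(2 × 10 × 1.37) = √27.400 = 5.235 m/s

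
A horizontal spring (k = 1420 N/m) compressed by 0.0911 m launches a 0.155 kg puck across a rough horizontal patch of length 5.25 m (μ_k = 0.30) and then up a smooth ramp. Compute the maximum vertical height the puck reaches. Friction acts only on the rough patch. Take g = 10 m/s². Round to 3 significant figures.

h = 2.23 m

Spring energy: E₀ = ½kx² = ½(1420)(0.0911)² = 5.8924 J
Friction: W_f = μ_k mg d = (0.30)(0.155)(10)(5.25) = 2.441 J
Energy at base of ramp: E = 5.8924 − 2.441 = 3.4512 J
At max height all remaining energy is PE: mgh = E ⇒ h = E/(mg) = 3.4512/(0.155 × 10) = 2.227 m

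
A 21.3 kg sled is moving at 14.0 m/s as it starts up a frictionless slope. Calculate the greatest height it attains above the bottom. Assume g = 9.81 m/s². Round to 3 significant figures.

h = 9.99 m

By energy conservation, ½mv² = mgh
h = v²/(2g) = 14.0²/(2 × 9.81) = 9.990 m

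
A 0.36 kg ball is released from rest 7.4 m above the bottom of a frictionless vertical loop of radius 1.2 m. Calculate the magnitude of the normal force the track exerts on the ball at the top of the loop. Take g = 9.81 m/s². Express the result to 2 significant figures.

N = 26 N

Energy from release to top (height 2r): mgh = ½mv_top² + mg(2r)
v_top² = 2g(h − 2r) = 2(9.81)(7.4 − 2.400) = 98.100 m²/s²
At the top, both N and weight point toward the centre: N + mg = mv_top²/r
N = m(v_top²/r − g) = 0.36(98.100/1.2 − 9.81) = 25.90 N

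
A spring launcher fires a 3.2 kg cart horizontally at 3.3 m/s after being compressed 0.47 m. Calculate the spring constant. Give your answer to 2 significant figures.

k = 160 N/m

Energy stored in the spring equals the launch KE: ½kx² = ½mv²
k = mv²/x² = (3.2)(3.3)²/(0.47)² = 157.8 N/m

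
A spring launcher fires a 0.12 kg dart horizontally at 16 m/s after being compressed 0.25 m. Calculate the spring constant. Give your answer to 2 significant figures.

k = 490 N/m

Spring PE at full compression equals KE at release: ½kx² = ½mv²
k = mv²/x² = (0.12)(16)²/(0.25)² = 491.5 N/m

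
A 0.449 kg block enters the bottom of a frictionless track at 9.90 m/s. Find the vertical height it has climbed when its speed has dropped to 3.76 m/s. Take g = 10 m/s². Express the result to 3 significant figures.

h = 4.19 m

Conservation of energy: ½mv₁² = ½mv₂² + mgh
h = (v₁² − v₂²)/(2g) = (9.90² − 3.76²)/(2 × 10) = 4.194 m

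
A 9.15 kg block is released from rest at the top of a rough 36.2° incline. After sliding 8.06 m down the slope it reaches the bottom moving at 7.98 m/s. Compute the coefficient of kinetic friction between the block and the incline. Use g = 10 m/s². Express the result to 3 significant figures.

μ_k = 0.242

Energy balance down the incline: mg L sinθ − ½mv² = μ_k (mg cosθ) L
mgL sinθ = 435.57 J; ½mv² = 291.34 J
W_f = 435.57 − 291.34 = 144.2 J
μ_k = W_f/(mg cosθ · L) = 144.2/(73.84 × 8.06) = 0.2423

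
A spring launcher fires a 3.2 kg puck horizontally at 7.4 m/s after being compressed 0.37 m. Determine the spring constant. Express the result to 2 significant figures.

½kx² = ½mv²
k = mv²/x² = (3.2)(7.4)²/(0.37)² = 1280 N/m

k = 1300 N/m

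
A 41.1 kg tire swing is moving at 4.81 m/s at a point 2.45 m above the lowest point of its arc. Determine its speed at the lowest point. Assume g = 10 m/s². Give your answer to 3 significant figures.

Mechanical energy is conserved (no friction): ½mv₀² + mgh = ½mv²
v² = v₀² + 2gh = (4.81)² + 2(10)(2.45) = 72.136
v = √72.136 = 8.493 m/s

v = 8.49 m/s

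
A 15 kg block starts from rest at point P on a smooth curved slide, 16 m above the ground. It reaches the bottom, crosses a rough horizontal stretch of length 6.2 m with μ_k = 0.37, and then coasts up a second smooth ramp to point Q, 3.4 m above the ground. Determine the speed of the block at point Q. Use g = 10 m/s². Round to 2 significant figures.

v = 14 m/s

Energy at P: mgh₁ = (15)(10)(16) = 2400.0 J
Friction loss: W_f = μ_k mg d = 344.1 J
At Q: ½mv² + mgh₂ = mgh₁ − W_f
½mv² = 2400.0 − 344.1 − 510.00 = 1545.9 J
v = √(2 × 1545.9/15) = 14.36 m/s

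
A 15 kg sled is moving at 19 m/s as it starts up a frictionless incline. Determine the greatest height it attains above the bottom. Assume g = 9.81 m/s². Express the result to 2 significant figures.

h = 18 m

By energy conservation, ½mv² = mgh
h = v²/(2g) = 19²/(2 × 9.81) = 18.40 m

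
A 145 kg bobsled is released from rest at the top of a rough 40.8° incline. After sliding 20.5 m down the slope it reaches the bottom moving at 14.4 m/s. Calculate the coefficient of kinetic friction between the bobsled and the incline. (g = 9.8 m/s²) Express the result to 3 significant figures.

Energy balance down the incline: mg L sinθ − ½mv² = μ_k (mg cosθ) L
mgL sinθ = 19034 J; ½mv² = 15034 J
W_f = 19034 − 15034 = 4001 J
μ_k = W_f/(mg cosθ · L) = 4001/(1076 × 20.5) = 0.1814

μ_k = 0.181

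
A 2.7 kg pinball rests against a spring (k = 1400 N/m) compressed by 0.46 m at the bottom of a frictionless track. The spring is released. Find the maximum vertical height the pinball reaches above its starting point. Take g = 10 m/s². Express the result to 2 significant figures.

All spring PE becomes gravitational PE at the highest point: ½kx² = mgh
h = kx²/(2mg) = (1400)(0.46)²/(2 × 2.7 × 10) = 5.486 m

h = 5.5 m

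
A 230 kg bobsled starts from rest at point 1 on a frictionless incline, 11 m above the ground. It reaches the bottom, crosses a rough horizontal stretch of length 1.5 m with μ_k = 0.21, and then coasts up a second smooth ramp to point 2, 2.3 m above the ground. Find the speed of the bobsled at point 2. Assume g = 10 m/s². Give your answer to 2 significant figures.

v = 13 m/s

Energy at 1: mgh₁ = (230)(10)(11) = 25300 J
Friction loss: W_f = μ_k mg d = 724.5 J
At 2: ½mv² + mgh₂ = mgh₁ − W_f
½mv² = 25300 − 724.5 − 5290.0 = 19286 J
v = √(2 × 19286/230) = 12.95 m/s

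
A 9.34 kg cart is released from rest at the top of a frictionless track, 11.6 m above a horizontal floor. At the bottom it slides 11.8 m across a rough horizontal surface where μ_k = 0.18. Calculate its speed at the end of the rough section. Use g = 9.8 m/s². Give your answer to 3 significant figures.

v = 13.6 m/s

Applying the work–energy principle:
mgh = ½mv² + μ_k m g d
W_f = μ_k mg d = (0.18)(9.34)(9.8)(11.8) = 194.4 J
½mv² = mgh − W_f = 1061.8 − 194.4 = 867.36 J
v = √(2 × 867.36/9.34) = 13.63 m/s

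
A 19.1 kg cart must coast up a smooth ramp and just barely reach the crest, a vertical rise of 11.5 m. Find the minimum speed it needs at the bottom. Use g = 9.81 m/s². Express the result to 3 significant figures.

v = 15.0 m/s

At the top it is momentarily at rest, so all KE converts to PE: ½mv² = mgh
v = √(2gh) = √(2 × 9.81 × 11.5) = 15.02 m/s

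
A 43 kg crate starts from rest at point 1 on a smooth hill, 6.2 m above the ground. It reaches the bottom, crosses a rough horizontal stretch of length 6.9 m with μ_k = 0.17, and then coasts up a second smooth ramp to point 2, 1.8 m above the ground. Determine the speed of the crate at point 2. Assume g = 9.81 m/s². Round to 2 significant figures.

Energy at 1: mgh₁ = (43)(9.81)(6.2) = 2615.3 J
Friction loss: W_f = μ_k mg d = 494.8 J
At 2: ½mv² + mgh₂ = mgh₁ − W_f
½mv² = 2615.3 − 494.8 − 759.29 = 1361.2 J
v = √(2 × 1361.2/43) = 7.957 m/s

v = 8.0 m/s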